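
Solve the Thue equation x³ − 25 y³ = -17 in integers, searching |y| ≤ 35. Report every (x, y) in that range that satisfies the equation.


The equation is x³ - 25y³ = -17. For fixed y, x³ = 25·y³ − 17, so a solution requires the RHS to be a perfect cube.
Strategy: iterate y from -35 to 35, compute RHS = 25·y³ − 17, and check whether it is a (positive or negative) perfect cube.
Check small values of y:
  y = 0: RHS = -17 is not a perfect cube.
  y = 1: RHS = 8 = (2)³ ⇒ x = 2 works.
  y = -1: RHS = -42 is not a perfect cube.
  y = 2: RHS = 183 is not a perfect cube.
  y = -2: RHS = -217 is not a perfect cube.
  y = 3: RHS = 658 is not a perfect cube.
  y = -3: RHS = -692 is not a perfect cube.
Continuing the search up to |y| = 35 finds no further solutions beyond those listed.
Collected solutions: (2, 1).

Solutions (with |y| ≤ 35): (2, 1).


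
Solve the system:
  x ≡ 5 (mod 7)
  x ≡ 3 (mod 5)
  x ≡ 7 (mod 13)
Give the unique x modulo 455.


Moduli 7, 5, 13 are pairwise coprime; by CRT there is a unique solution modulo M = 7 · 5 · 13 = 455.
Solve pairwise, accumulating the modulus:
  Start with x ≡ 5 (mod 7).
  Combine with x ≡ 3 (mod 5): since gcd(7, 5) = 1, we get a unique residue mod 35.
    Write x = 5 + 7·t and substitute into x ≡ 3 (mod 5): 7·t ≡ 3 − 5 = -2 (mod 5).
    Reduce coefficients mod 5: 2·t ≡ 3 (mod 5).
    The inverse of 2 mod 5 is 3 (since 2·3 = 6 = 1·5 + 1), so t ≡ 3·3 = 9 ≡ 4 (mod 5).
    Then x = 5 + 7·4 = 33, valid modulo lcm(7, 5) = 35: x ≡ 33 (mod 35).
  Combine with x ≡ 7 (mod 13): since gcd(35, 13) = 1, we get a unique residue mod 455.
    Write x = 33 + 35·t and substitute into x ≡ 7 (mod 13): 35·t ≡ 7 − 33 = -26 (mod 13).
    Reduce coefficients mod 13: 9·t ≡ 0 (mod 13).
    The inverse of 9 mod 13 is 3 (since 9·3 = 27 = 2·13 + 1), so t ≡ 3·0 = 0 ≡ 0 (mod 13).
    Then x = 33 + 35·0 = 33, valid modulo lcm(35, 13) = 455: x ≡ 33 (mod 455).
Verify: 33 mod 7 = 5 ✓, 33 mod 5 = 3 ✓, 33 mod 13 = 7 ✓.

x ≡ 33 (mod 455).


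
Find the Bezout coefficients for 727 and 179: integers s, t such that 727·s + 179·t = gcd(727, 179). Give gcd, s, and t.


Euclidean algorithm on (727, 179) — divide until remainder is 0:
  727 = 4 · 179 + 11
  179 = 16 · 11 + 3
  11 = 3 · 3 + 2
  3 = 1 · 2 + 1
  2 = 2 · 1 + 0
gcd(727, 179) = 1.
Track Bezout coefficients alongside the remainders: start with r₀ = 727 = a·1 + b·0 (s = 1, t = 0) and r₁ = 179 = a·0 + b·1 (s = 0, t = 1); each new remainder r_{k+1} = r_{k-1} − q_k·r_k inherits s_{k+1} = s_{k-1} − q_k·s_k, t_{k+1} = t_{k-1} − q_k·t_k, so r_k = a·s_k + b·t_k at every step:
  q = 4: r = 11, s = 1 − 4·0 = 1, t = 0 − 4·1 = -4  (check: 727·1 + 179·(-4) = 11)
  q = 16: r = 3, s = 0 − 16·1 = -16, t = 1 − 16·(-4) = 65  (check: 727·(-16) + 179·65 = 3)
  q = 3: r = 2, s = 1 − 3·(-16) = 49, t = -4 − 3·65 = -199  (check: 727·49 + 179·(-199) = 2)
  q = 1: r = 1, s = -16 − 1·49 = -65, t = 65 − 1·(-199) = 264  (check: 727·(-65) + 179·264 = 1)
The row with r = 1 (the gcd) gives the Bezout coefficients s = -65, t = 264.
Result: 727 · (-65) + 179 · (264) = 1.

gcd(727, 179) = 1; s = -65, t = 264 (check: 727·(-65) + 179·264 = 1).


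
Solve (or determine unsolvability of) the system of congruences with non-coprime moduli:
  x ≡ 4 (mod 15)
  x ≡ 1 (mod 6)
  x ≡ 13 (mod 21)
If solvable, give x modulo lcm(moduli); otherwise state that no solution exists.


Moduli 15, 6, 21 are not pairwise coprime, so CRT works modulo lcm(m_i) when all pairwise compatibility conditions hold.
Pairwise compatibility: gcd(m_i, m_j) must divide a_i - a_j for every pair.
Merge one congruence at a time:
  Start: x ≡ 4 (mod 15).
  Combine with x ≡ 1 (mod 6): gcd(15, 6) = 3; 1 - 4 = -3, which IS divisible by 3, so compatible.
    Write x = 4 + 15·t and substitute into x ≡ 1 (mod 6): 15·t ≡ 1 − 4 = -3 (mod 6).
    Divide the congruence (and modulus) by g = 3: 5·t ≡ -1 (mod 2).
    Reduce coefficients mod 2: 1·t ≡ 1 (mod 2).
    So t ≡ 1 (mod 2).
    Then x = 4 + 15·1 = 19, valid modulo lcm(15, 6) = 30: x ≡ 19 (mod 30).
  Combine with x ≡ 13 (mod 21): gcd(30, 21) = 3; 13 - 19 = -6, which IS divisible by 3, so compatible.
    Write x = 19 + 30·t and substitute into x ≡ 13 (mod 21): 30·t ≡ 13 − 19 = -6 (mod 21).
    Divide the congruence (and modulus) by g = 3: 10·t ≡ -2 (mod 7).
    Reduce coefficients mod 7: 3·t ≡ 5 (mod 7).
    The inverse of 3 mod 7 is 5 (since 3·5 = 15 = 2·7 + 1), so t ≡ 5·5 = 25 ≡ 4 (mod 7).
    Then x = 19 + 30·4 = 139, valid modulo lcm(30, 21) = 210: x ≡ 139 (mod 210).
Verify: 139 mod 15 = 4, 139 mod 6 = 1, 139 mod 21 = 13.

x ≡ 139 (mod 210).


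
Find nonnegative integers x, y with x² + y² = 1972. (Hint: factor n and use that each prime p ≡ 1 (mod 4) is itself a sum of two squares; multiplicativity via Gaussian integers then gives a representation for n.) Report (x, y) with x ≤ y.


Step 1: Factor n = 1972 = 2^2 · 17 · 29.
Step 2: Check the mod-4 condition on each prime factor: 2 = 2 (special); 17 ≡ 1 (mod 4), exponent 1; 29 ≡ 1 (mod 4), exponent 1.
All primes ≡ 3 (mod 4) appear to even exponent (or don't appear), so by the two-squares theorem n IS expressible as a sum of two squares.
Step 3: Build a representation. Group n = k² · m with k = 2 and m = 17 · 29 = 493 (a product of primes ≡ 1 (mod 4)); a representation of m scales to one of n via (k·x)² + (k·y)² = k²(x² + y²). Each prime p ≡ 1 (mod 4) is itself a sum of two squares; find a² by testing p − a² for a perfect square:
  17: 17 − 1² = 16 = 4² ⇒ 17 = 1² + 4².
  29: 29 − 1² = 28, 29 − 2² = 25 = 5² ⇒ 29 = 2² + 5².
  Combine using the Brahmagupta–Fibonacci identity (a² + b²)(c² + d²) = (ac − bd)² + (ad + bc)² = (ac + bd)² + (ad − bc)²:
  17 · 29 = 493: from (1² + 4²)(2² + 5²), take (1·2 − 4·5, 1·5 + 4·2) = (2 − 20, 5 + 8) = (-18, 13); dropping signs (only squares matter) gives (18, 13); check 18² + 13² = 324 + 169 = 493 ✓.
  Scale by k = 2: (2·18, 2·13) = (36, 26).
Step 4: Order so x ≤ y and verify: 26² + 36² = 676 + 1296 = 1972 = n. ✓

n = 1972 = 26² + 36² (one valid representation with x ≤ y).


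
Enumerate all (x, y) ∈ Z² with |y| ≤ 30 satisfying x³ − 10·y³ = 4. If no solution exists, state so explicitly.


The equation is x³ - 10y³ = 4. For fixed y, x³ = 10·y³ + 4, so a solution requires the RHS to be a perfect cube.
Strategy: iterate y from -30 to 30, compute RHS = 10·y³ + 4, and check whether it is a (positive or negative) perfect cube.
Check small values of y:
  y = 0: RHS = 4 is not a perfect cube.
  y = 1: RHS = 14 is not a perfect cube.
  y = -1: RHS = -6 is not a perfect cube.
  y = 2: RHS = 84 is not a perfect cube.
  y = -2: RHS = -76 is not a perfect cube.
  y = 3: RHS = 274 is not a perfect cube.
  y = -3: RHS = -266 is not a perfect cube.
Continuing the search up to |y| = 30 finds no solutions either.
No (x, y) in the scanned range satisfies the equation.

No integer solutions with |y| ≤ 30.


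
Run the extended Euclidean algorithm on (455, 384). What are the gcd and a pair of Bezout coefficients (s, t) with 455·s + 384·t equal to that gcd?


Euclidean algorithm on (455, 384) — divide until remainder is 0:
  455 = 1 · 384 + 71
  384 = 5 · 71 + 29
  71 = 2 · 29 + 13
  29 = 2 · 13 + 3
  13 = 4 · 3 + 1
  3 = 3 · 1 + 0
gcd(455, 384) = 1.
Track Bezout coefficients alongside the remainders: start with r₀ = 455 = a·1 + b·0 (s = 1, t = 0) and r₁ = 384 = a·0 + b·1 (s = 0, t = 1); each new remainder r_{k+1} = r_{k-1} − q_k·r_k inherits s_{k+1} = s_{k-1} − q_k·s_k, t_{k+1} = t_{k-1} − q_k·t_k, so r_k = a·s_k + b·t_k at every step:
  q = 1: r = 71, s = 1 − 1·0 = 1, t = 0 − 1·1 = -1  (check: 455·1 + 384·(-1) = 71)
  q = 5: r = 29, s = 0 − 5·1 = -5, t = 1 − 5·(-1) = 6  (check: 455·(-5) + 384·6 = 29)
  q = 2: r = 13, s = 1 − 2·(-5) = 11, t = -1 − 2·6 = -13  (check: 455·11 + 384·(-13) = 13)
  q = 2: r = 3, s = -5 − 2·11 = -27, t = 6 − 2·(-13) = 32  (check: 455·(-27) + 384·32 = 3)
  q = 4: r = 1, s = 11 − 4·(-27) = 119, t = -13 − 4·32 = -141  (check: 455·119 + 384·(-141) = 1)
The row with r = 1 (the gcd) gives the Bezout coefficients s = 119, t = -141.
Result: 455 · (119) + 384 · (-141) = 1.

gcd(455, 384) = 1; s = 119, t = -141 (check: 455·119 + 384·(-141) = 1).


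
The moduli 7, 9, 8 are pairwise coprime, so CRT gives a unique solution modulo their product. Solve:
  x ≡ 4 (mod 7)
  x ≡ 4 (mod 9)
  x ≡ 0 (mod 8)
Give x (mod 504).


Moduli 7, 9, 8 are pairwise coprime; by CRT there is a unique solution modulo M = 7 · 9 · 8 = 504.
Solve pairwise, accumulating the modulus:
  Start with x ≡ 4 (mod 7).
  Combine with x ≡ 4 (mod 9): since gcd(7, 9) = 1, we get a unique residue mod 63.
    Write x = 4 + 7·t and substitute into x ≡ 4 (mod 9): 7·t ≡ 4 − 4 = 0 (mod 9).
    The inverse of 7 mod 9 is 4 (since 7·4 = 28 = 3·9 + 1), so t ≡ 4·0 = 0 ≡ 0 (mod 9).
    Then x = 4 + 7·0 = 4, valid modulo lcm(7, 9) = 63: x ≡ 4 (mod 63).
  Combine with x ≡ 0 (mod 8): since gcd(63, 8) = 1, we get a unique residue mod 504.
    Write x = 4 + 63·t and substitute into x ≡ 0 (mod 8): 63·t ≡ 0 − 4 = -4 (mod 8).
    Reduce coefficients mod 8: 7·t ≡ 4 (mod 8).
    The inverse of 7 mod 8 is 7 (since 7·7 = 49 = 6·8 + 1), so t ≡ 7·4 = 28 ≡ 4 (mod 8).
    Then x = 4 + 63·4 = 256, valid modulo lcm(63, 8) = 504: x ≡ 256 (mod 504).
Verify: 256 mod 7 = 4 ✓, 256 mod 9 = 4 ✓, 256 mod 8 = 0 ✓.

x ≡ 256 (mod 504).


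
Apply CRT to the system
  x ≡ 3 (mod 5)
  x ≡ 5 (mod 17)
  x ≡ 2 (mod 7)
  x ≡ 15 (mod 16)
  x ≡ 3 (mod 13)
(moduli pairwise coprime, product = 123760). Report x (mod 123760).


Product of moduli M = 5 · 17 · 7 · 16 · 13 = 123760.
Merge one congruence at a time:
  Start: x ≡ 3 (mod 5).
  Combine with x ≡ 5 (mod 17); new modulus lcm = 85.
    Write x = 3 + 5·t and substitute into x ≡ 5 (mod 17): 5·t ≡ 5 − 3 = 2 (mod 17).
    The inverse of 5 mod 17 is 7 (since 5·7 = 35 = 2·17 + 1), so t ≡ 7·2 = 14 ≡ 14 (mod 17).
    Then x = 3 + 5·14 = 73, valid modulo lcm(5, 17) = 85: x ≡ 73 (mod 85).
  Combine with x ≡ 2 (mod 7); new modulus lcm = 595.
    Write x = 73 + 85·t and substitute into x ≡ 2 (mod 7): 85·t ≡ 2 − 73 = -71 (mod 7).
    Reduce coefficients mod 7: 1·t ≡ 6 (mod 7).
    So t ≡ 6 (mod 7).
    Then x = 73 + 85·6 = 583, valid modulo lcm(85, 7) = 595: x ≡ 583 (mod 595).
  Combine with x ≡ 15 (mod 16); new modulus lcm = 9520.
    Write x = 583 + 595·t and substitute into x ≡ 15 (mod 16): 595·t ≡ 15 − 583 = -568 (mod 16).
    Reduce coefficients mod 16: 3·t ≡ 8 (mod 16).
    The inverse of 3 mod 16 is 11 (since 3·11 = 33 = 2·16 + 1), so t ≡ 11·8 = 88 ≡ 8 (mod 16).
    Then x = 583 + 595·8 = 5343, valid modulo lcm(595, 16) = 9520: x ≡ 5343 (mod 9520).
  Combine with x ≡ 3 (mod 13); new modulus lcm = 123760.
    Write x = 5343 + 9520·t and substitute into x ≡ 3 (mod 13): 9520·t ≡ 3 − 5343 = -5340 (mod 13).
    Reduce coefficients mod 13: 4·t ≡ 3 (mod 13).
    The inverse of 4 mod 13 is 10 (since 4·10 = 40 = 3·13 + 1), so t ≡ 10·3 = 30 ≡ 4 (mod 13).
    Then x = 5343 + 9520·4 = 43423, valid modulo lcm(9520, 13) = 123760: x ≡ 43423 (mod 123760).
Verify against each original: 43423 mod 5 = 3, 43423 mod 17 = 5, 43423 mod 7 = 2, 43423 mod 16 = 15, 43423 mod 13 = 3.

x ≡ 43423 (mod 123760).


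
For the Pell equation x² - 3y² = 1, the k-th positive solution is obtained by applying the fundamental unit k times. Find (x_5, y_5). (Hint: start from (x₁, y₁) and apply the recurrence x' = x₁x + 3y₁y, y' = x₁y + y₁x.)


Step 1: Find the fundamental solution (x₁, y₁) of x² - 3y² = 1.
  Expand √3 as a continued fraction. a₀ = ⌊√3⌋ = 1; iterate m_{k+1} = d_k·a_k − m_k, d_{k+1} = (3 − m_{k+1}²)/d_k, a_{k+1} = ⌊(a₀ + m_{k+1})/d_{k+1}⌋ (starting m₀ = 0, d₀ = 1), with convergents p_k = a_k·p_{k-1} + p_{k-2}, q_k = a_k·q_{k-1} + q_{k-2} (p₋₁ = 1, q₋₁ = 0):
  k = 0: a₀ = 1; p₀/q₀ = 1/1; p₀² − 3·q₀² = 1 − 3 = -2.
  k = 1: m = 1, d = 2, a = ⌊(1 + 1)/2⌋ = 1; p/q = (1·1 + 1)/(1·1 + 0) = 2/1; p² − 3·q² = 4 − 3 = 1.
  The first convergent with p² − 3·q² = 1 gives the fundamental solution (x₁, y₁) = (2, 1).
Step 2: Apply the recurrence (x_{n+1}, y_{n+1}) = (x₁x_n + 3y₁y_n, x₁y_n + y₁x_n) repeatedly.
  From (x_1, y_1) = (2, 1): x_2 = 2·2 + 3·1·1 = 7; y_2 = 2·1 + 1·2 = 4.
  From (x_2, y_2) = (7, 4): x_3 = 2·7 + 3·1·4 = 26; y_3 = 2·4 + 1·7 = 15.
  From (x_3, y_3) = (26, 15): x_4 = 2·26 + 3·1·15 = 97; y_4 = 2·15 + 1·26 = 56.
  From (x_4, y_4) = (97, 56): x_5 = 2·97 + 3·1·56 = 362; y_5 = 2·56 + 1·97 = 209.
Step 3: Verify x_5² - 3·y_5² = 131044 - 131043 = 1 (should be 1). ✓

(x_1, y_1) = (2, 1); (x_5, y_5) = (362, 209).


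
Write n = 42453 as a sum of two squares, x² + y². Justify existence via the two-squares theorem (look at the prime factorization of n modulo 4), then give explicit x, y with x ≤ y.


Step 1: Factor n = 42453 = 3^2 · 53 · 89.
Step 2: Check the mod-4 condition on each prime factor: 3 ≡ 3 (mod 4), exponent 2 (must be even); 53 ≡ 1 (mod 4), exponent 1; 89 ≡ 1 (mod 4), exponent 1.
All primes ≡ 3 (mod 4) appear to even exponent (or don't appear), so by the two-squares theorem n IS expressible as a sum of two squares.
Step 3: Build a representation. Group n = k² · m with k = 3 and m = 53 · 89 = 4717 (a product of primes ≡ 1 (mod 4)); a representation of m scales to one of n via (k·x)² + (k·y)² = k²(x² + y²). Each prime p ≡ 1 (mod 4) is itself a sum of two squares; find a² by testing p − a² for a perfect square:
  53: 53 − 1² = 52, 53 − 2² = 49 = 7² ⇒ 53 = 2² + 7².
  89: 89 − 1² = 88, 89 − 2² = 85, 89 − 3² = 80, 89 − 4² = 73, 89 − 5² = 64 = 8² ⇒ 89 = 5² + 8².
  Combine using the Brahmagupta–Fibonacci identity (a² + b²)(c² + d²) = (ac − bd)² + (ad + bc)² = (ac + bd)² + (ad − bc)²:
  53 · 89 = 4717: from (2² + 7²)(5² + 8²), take (2·5 − 7·8, 2·8 + 7·5) = (10 − 56, 16 + 35) = (-46, 51); dropping signs (only squares matter) gives (46, 51); check 46² + 51² = 2116 + 2601 = 4717 ✓.
  Scale by k = 3: (3·46, 3·51) = (138, 153).
Step 4: Order so x ≤ y and verify: 138² + 153² = 19044 + 23409 = 42453 = n. ✓

n = 42453 = 138² + 153² (one valid representation with x ≤ y).


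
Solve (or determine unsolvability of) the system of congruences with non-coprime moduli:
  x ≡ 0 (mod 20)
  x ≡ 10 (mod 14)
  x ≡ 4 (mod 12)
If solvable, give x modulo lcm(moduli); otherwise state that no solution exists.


Moduli 20, 14, 12 are not pairwise coprime, so CRT works modulo lcm(m_i) when all pairwise compatibility conditions hold.
Pairwise compatibility: gcd(m_i, m_j) must divide a_i - a_j for every pair.
Merge one congruence at a time:
  Start: x ≡ 0 (mod 20).
  Combine with x ≡ 10 (mod 14): gcd(20, 14) = 2; 10 - 0 = 10, which IS divisible by 2, so compatible.
    Write x = 0 + 20·t and substitute into x ≡ 10 (mod 14): 20·t ≡ 10 − 0 = 10 (mod 14).
    Divide the congruence (and modulus) by g = 2: 10·t ≡ 5 (mod 7).
    Reduce coefficients mod 7: 3·t ≡ 5 (mod 7).
    The inverse of 3 mod 7 is 5 (since 3·5 = 15 = 2·7 + 1), so t ≡ 5·5 = 25 ≡ 4 (mod 7).
    Then x = 0 + 20·4 = 80, valid modulo lcm(20, 14) = 140: x ≡ 80 (mod 140).
  Combine with x ≡ 4 (mod 12): gcd(140, 12) = 4; 4 - 80 = -76, which IS divisible by 4, so compatible.
    Write x = 80 + 140·t and substitute into x ≡ 4 (mod 12): 140·t ≡ 4 − 80 = -76 (mod 12).
    Divide the congruence (and modulus) by g = 4: 35·t ≡ -19 (mod 3).
    Reduce coefficients mod 3: 2·t ≡ 2 (mod 3).
    The inverse of 2 mod 3 is 2 (since 2·2 = 4 = 1·3 + 1), so t ≡ 2·2 = 4 ≡ 1 (mod 3).
    Then x = 80 + 140·1 = 220, valid modulo lcm(140, 12) = 420: x ≡ 220 (mod 420).
Verify: 220 mod 20 = 0, 220 mod 14 = 10, 220 mod 12 = 4.

x ≡ 220 (mod 420).


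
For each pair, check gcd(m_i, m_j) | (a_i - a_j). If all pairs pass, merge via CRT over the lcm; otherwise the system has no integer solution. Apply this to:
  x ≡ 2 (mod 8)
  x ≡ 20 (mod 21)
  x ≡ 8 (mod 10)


Moduli 8, 21, 10 are not pairwise coprime, so CRT works modulo lcm(m_i) when all pairwise compatibility conditions hold.
Pairwise compatibility: gcd(m_i, m_j) must divide a_i - a_j for every pair.
Merge one congruence at a time:
  Start: x ≡ 2 (mod 8).
  Combine with x ≡ 20 (mod 21): gcd(8, 21) = 1; 20 - 2 = 18, which IS divisible by 1, so compatible.
    Write x = 2 + 8·t and substitute into x ≡ 20 (mod 21): 8·t ≡ 20 − 2 = 18 (mod 21).
    The inverse of 8 mod 21 is 8 (since 8·8 = 64 = 3·21 + 1), so t ≡ 8·18 = 144 ≡ 18 (mod 21).
    Then x = 2 + 8·18 = 146, valid modulo lcm(8, 21) = 168: x ≡ 146 (mod 168).
  Combine with x ≡ 8 (mod 10): gcd(168, 10) = 2; 8 - 146 = -138, which IS divisible by 2, so compatible.
    Write x = 146 + 168·t and substitute into x ≡ 8 (mod 10): 168·t ≡ 8 − 146 = -138 (mod 10).
    Divide the congruence (and modulus) by g = 2: 84·t ≡ -69 (mod 5).
    Reduce coefficients mod 5: 4·t ≡ 1 (mod 5).
    The inverse of 4 mod 5 is 4 (since 4·4 = 16 = 3·5 + 1), so t ≡ 4·1 = 4 ≡ 4 (mod 5).
    Then x = 146 + 168·4 = 818, valid modulo lcm(168, 10) = 840: x ≡ 818 (mod 840).
Verify: 818 mod 8 = 2, 818 mod 21 = 20, 818 mod 10 = 8.

x ≡ 818 (mod 840).


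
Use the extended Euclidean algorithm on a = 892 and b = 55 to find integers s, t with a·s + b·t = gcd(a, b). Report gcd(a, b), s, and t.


Euclidean algorithm on (892, 55) — divide until remainder is 0:
  892 = 16 · 55 + 12
  55 = 4 · 12 + 7
  12 = 1 · 7 + 5
  7 = 1 · 5 + 2
  5 = 2 · 2 + 1
  2 = 2 · 1 + 0
gcd(892, 55) = 1.
Track Bezout coefficients alongside the remainders: start with r₀ = 892 = a·1 + b·0 (s = 1, t = 0) and r₁ = 55 = a·0 + b·1 (s = 0, t = 1); each new remainder r_{k+1} = r_{k-1} − q_k·r_k inherits s_{k+1} = s_{k-1} − q_k·s_k, t_{k+1} = t_{k-1} − q_k·t_k, so r_k = a·s_k + b·t_k at every step:
  q = 16: r = 12, s = 1 − 16·0 = 1, t = 0 − 16·1 = -16  (check: 892·1 + 55·(-16) = 12)
  q = 4: r = 7, s = 0 − 4·1 = -4, t = 1 − 4·(-16) = 65  (check: 892·(-4) + 55·65 = 7)
  q = 1: r = 5, s = 1 − 1·(-4) = 5, t = -16 − 1·65 = -81  (check: 892·5 + 55·(-81) = 5)
  q = 1: r = 2, s = -4 − 1·5 = -9, t = 65 − 1·(-81) = 146  (check: 892·(-9) + 55·146 = 2)
  q = 2: r = 1, s = 5 − 2·(-9) = 23, t = -81 − 2·146 = -373  (check: 892·23 + 55·(-373) = 1)
The row with r = 1 (the gcd) gives the Bezout coefficients s = 23, t = -373.
Result: 892 · (23) + 55 · (-373) = 1.

gcd(892, 55) = 1; s = 23, t = -373 (check: 892·23 + 55·(-373) = 1).


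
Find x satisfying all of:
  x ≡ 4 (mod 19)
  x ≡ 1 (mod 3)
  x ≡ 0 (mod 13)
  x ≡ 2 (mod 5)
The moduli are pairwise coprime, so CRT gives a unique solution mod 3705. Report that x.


Product of moduli M = 19 · 3 · 13 · 5 = 3705.
Merge one congruence at a time:
  Start: x ≡ 4 (mod 19).
  Combine with x ≡ 1 (mod 3); new modulus lcm = 57.
    Write x = 4 + 19·t and substitute into x ≡ 1 (mod 3): 19·t ≡ 1 − 4 = -3 (mod 3).
    Reduce coefficients mod 3: 1·t ≡ 0 (mod 3).
    So t ≡ 0 (mod 3).
    Then x = 4 + 19·0 = 4, valid modulo lcm(19, 3) = 57: x ≡ 4 (mod 57).
  Combine with x ≡ 0 (mod 13); new modulus lcm = 741.
    Write x = 4 + 57·t and substitute into x ≡ 0 (mod 13): 57·t ≡ 0 − 4 = -4 (mod 13).
    Reduce coefficients mod 13: 5·t ≡ 9 (mod 13).
    The inverse of 5 mod 13 is 8 (since 5·8 = 40 = 3·13 + 1), so t ≡ 8·9 = 72 ≡ 7 (mod 13).
    Then x = 4 + 57·7 = 403, valid modulo lcm(57, 13) = 741: x ≡ 403 (mod 741).
  Combine with x ≡ 2 (mod 5); new modulus lcm = 3705.
    Write x = 403 + 741·t and substitute into x ≡ 2 (mod 5): 741·t ≡ 2 − 403 = -401 (mod 5).
    Reduce coefficients mod 5: 1·t ≡ 4 (mod 5).
    So t ≡ 4 (mod 5).
    Then x = 403 + 741·4 = 3367, valid modulo lcm(741, 5) = 3705: x ≡ 3367 (mod 3705).
Verify against each original: 3367 mod 19 = 4, 3367 mod 3 = 1, 3367 mod 13 = 0, 3367 mod 5 = 2.

x ≡ 3367 (mod 3705).


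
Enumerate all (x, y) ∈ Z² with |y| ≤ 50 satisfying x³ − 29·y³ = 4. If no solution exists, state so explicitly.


The equation is x³ - 29y³ = 4. For fixed y, x³ = 29·y³ + 4, so a solution requires the RHS to be a perfect cube.
Strategy: iterate y from -50 to 50, compute RHS = 29·y³ + 4, and check whether it is a (positive or negative) perfect cube.
Check small values of y:
  y = 0: RHS = 4 is not a perfect cube.
  y = 1: RHS = 33 is not a perfect cube.
  y = -1: RHS = -25 is not a perfect cube.
  y = 2: RHS = 236 is not a perfect cube.
  y = -2: RHS = -228 is not a perfect cube.
  y = 3: RHS = 787 is not a perfect cube.
  y = -3: RHS = -779 is not a perfect cube.
Continuing the search up to |y| = 50 finds no solutions either.
No (x, y) in the scanned range satisfies the equation.

No integer solutions with |y| ≤ 50.


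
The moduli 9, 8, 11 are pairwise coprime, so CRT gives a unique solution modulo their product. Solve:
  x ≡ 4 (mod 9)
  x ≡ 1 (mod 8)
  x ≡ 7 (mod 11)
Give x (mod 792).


Moduli 9, 8, 11 are pairwise coprime; by CRT there is a unique solution modulo M = 9 · 8 · 11 = 792.
Solve pairwise, accumulating the modulus:
  Start with x ≡ 4 (mod 9).
  Combine with x ≡ 1 (mod 8): since gcd(9, 8) = 1, we get a unique residue mod 72.
    Write x = 4 + 9·t and substitute into x ≡ 1 (mod 8): 9·t ≡ 1 − 4 = -3 (mod 8).
    Reduce coefficients mod 8: 1·t ≡ 5 (mod 8).
    So t ≡ 5 (mod 8).
    Then x = 4 + 9·5 = 49, valid modulo lcm(9, 8) = 72: x ≡ 49 (mod 72).
  Combine with x ≡ 7 (mod 11): since gcd(72, 11) = 1, we get a unique residue mod 792.
    Write x = 49 + 72·t and substitute into x ≡ 7 (mod 11): 72·t ≡ 7 − 49 = -42 (mod 11).
    Reduce coefficients mod 11: 6·t ≡ 2 (mod 11).
    The inverse of 6 mod 11 is 2 (since 6·2 = 12 = 1·11 + 1), so t ≡ 2·2 = 4 ≡ 4 (mod 11).
    Then x = 49 + 72·4 = 337, valid modulo lcm(72, 11) = 792: x ≡ 337 (mod 792).
Verify: 337 mod 9 = 4 ✓, 337 mod 8 = 1 ✓, 337 mod 11 = 7 ✓.

x ≡ 337 (mod 792).


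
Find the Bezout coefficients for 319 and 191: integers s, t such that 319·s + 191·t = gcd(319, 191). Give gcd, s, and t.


Euclidean algorithm on (319, 191) — divide until remainder is 0:
  319 = 1 · 191 + 128
  191 = 1 · 128 + 63
  128 = 2 · 63 + 2
  63 = 31 · 2 + 1
  2 = 2 · 1 + 0
gcd(319, 191) = 1.
Track Bezout coefficients alongside the remainders: start with r₀ = 319 = a·1 + b·0 (s = 1, t = 0) and r₁ = 191 = a·0 + b·1 (s = 0, t = 1); each new remainder r_{k+1} = r_{k-1} − q_k·r_k inherits s_{k+1} = s_{k-1} − q_k·s_k, t_{k+1} = t_{k-1} − q_k·t_k, so r_k = a·s_k + b·t_k at every step:
  q = 1: r = 128, s = 1 − 1·0 = 1, t = 0 − 1·1 = -1  (check: 319·1 + 191·(-1) = 128)
  q = 1: r = 63, s = 0 − 1·1 = -1, t = 1 − 1·(-1) = 2  (check: 319·(-1) + 191·2 = 63)
  q = 2: r = 2, s = 1 − 2·(-1) = 3, t = -1 − 2·2 = -5  (check: 319·3 + 191·(-5) = 2)
  q = 31: r = 1, s = -1 − 31·3 = -94, t = 2 − 31·(-5) = 157  (check: 319·(-94) + 191·157 = 1)
The row with r = 1 (the gcd) gives the Bezout coefficients s = -94, t = 157.
Result: 319 · (-94) + 191 · (157) = 1.

gcd(319, 191) = 1; s = -94, t = 157 (check: 319·(-94) + 191·157 = 1).


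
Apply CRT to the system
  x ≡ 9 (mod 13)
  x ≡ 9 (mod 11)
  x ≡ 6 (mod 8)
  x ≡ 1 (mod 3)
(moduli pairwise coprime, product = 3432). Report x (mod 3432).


Product of moduli M = 13 · 11 · 8 · 3 = 3432.
Merge one congruence at a time:
  Start: x ≡ 9 (mod 13).
  Combine with x ≡ 9 (mod 11); new modulus lcm = 143.
    Write x = 9 + 13·t and substitute into x ≡ 9 (mod 11): 13·t ≡ 9 − 9 = 0 (mod 11).
    Reduce coefficients mod 11: 2·t ≡ 0 (mod 11).
    The inverse of 2 mod 11 is 6 (since 2·6 = 12 = 1·11 + 1), so t ≡ 6·0 = 0 ≡ 0 (mod 11).
    Then x = 9 + 13·0 = 9, valid modulo lcm(13, 11) = 143: x ≡ 9 (mod 143).
  Combine with x ≡ 6 (mod 8); new modulus lcm = 1144.
    Write x = 9 + 143·t and substitute into x ≡ 6 (mod 8): 143·t ≡ 6 − 9 = -3 (mod 8).
    Reduce coefficients mod 8: 7·t ≡ 5 (mod 8).
    The inverse of 7 mod 8 is 7 (since 7·7 = 49 = 6·8 + 1), so t ≡ 7·5 = 35 ≡ 3 (mod 8).
    Then x = 9 + 143·3 = 438, valid modulo lcm(143, 8) = 1144: x ≡ 438 (mod 1144).
  Combine with x ≡ 1 (mod 3); new modulus lcm = 3432.
    Write x = 438 + 1144·t and substitute into x ≡ 1 (mod 3): 1144·t ≡ 1 − 438 = -437 (mod 3).
    Reduce coefficients mod 3: 1·t ≡ 1 (mod 3).
    So t ≡ 1 (mod 3).
    Then x = 438 + 1144·1 = 1582, valid modulo lcm(1144, 3) = 3432: x ≡ 1582 (mod 3432).
Verify against each original: 1582 mod 13 = 9, 1582 mod 11 = 9, 1582 mod 8 = 6, 1582 mod 3 = 1.

x ≡ 1582 (mod 3432).


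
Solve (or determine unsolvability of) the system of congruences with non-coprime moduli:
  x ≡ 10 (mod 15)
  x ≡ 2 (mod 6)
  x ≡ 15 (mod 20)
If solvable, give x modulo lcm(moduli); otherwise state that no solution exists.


Moduli 15, 6, 20 are not pairwise coprime, so CRT works modulo lcm(m_i) when all pairwise compatibility conditions hold.
Pairwise compatibility: gcd(m_i, m_j) must divide a_i - a_j for every pair.
Merge one congruence at a time:
  Start: x ≡ 10 (mod 15).
  Combine with x ≡ 2 (mod 6): gcd(15, 6) = 3, and 2 - 10 = -8 is NOT divisible by 3.
    ⇒ system is inconsistent (no integer solution).

No solution (the system is inconsistent).


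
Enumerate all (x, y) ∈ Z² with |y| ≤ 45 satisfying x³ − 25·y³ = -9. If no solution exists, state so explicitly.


The equation is x³ - 25y³ = -9. For fixed y, x³ = 25·y³ − 9, so a solution requires the RHS to be a perfect cube.
Strategy: iterate y from -45 to 45, compute RHS = 25·y³ − 9, and check whether it is a (positive or negative) perfect cube.
Check small values of y:
  y = 0: RHS = -9 is not a perfect cube.
  y = 1: RHS = 16 is not a perfect cube.
  y = -1: RHS = -34 is not a perfect cube.
  y = 2: RHS = 191 is not a perfect cube.
  y = -2: RHS = -209 is not a perfect cube.
  y = 3: RHS = 666 is not a perfect cube.
  y = -3: RHS = -684 is not a perfect cube.
Continuing the search up to |y| = 45 finds no solutions either.
No (x, y) in the scanned range satisfies the equation.

No integer solutions with |y| ≤ 45.


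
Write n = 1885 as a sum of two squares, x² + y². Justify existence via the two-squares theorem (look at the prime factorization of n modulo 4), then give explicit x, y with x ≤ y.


Step 1: Factor n = 1885 = 5 · 13 · 29.
Step 2: Check the mod-4 condition on each prime factor: 5 ≡ 1 (mod 4), exponent 1; 13 ≡ 1 (mod 4), exponent 1; 29 ≡ 1 (mod 4), exponent 1.
All primes ≡ 3 (mod 4) appear to even exponent (or don't appear), so by the two-squares theorem n IS expressible as a sum of two squares.
Step 3: Build a representation. Here n = 5 · 13 · 29 is a product of primes ≡ 1 (mod 4). Each prime p ≡ 1 (mod 4) is itself a sum of two squares; find a² by testing p − a² for a perfect square:
  5: 5 − 1² = 4 = 2² ⇒ 5 = 1² + 2².
  13: 13 − 1² = 12, 13 − 2² = 9 = 3² ⇒ 13 = 2² + 3².
  29: 29 − 1² = 28, 29 − 2² = 25 = 5² ⇒ 29 = 2² + 5².
  Combine using the Brahmagupta–Fibonacci identity (a² + b²)(c² + d²) = (ac − bd)² + (ad + bc)² = (ac + bd)² + (ad − bc)²:
  5 · 13 = 65: from (1² + 2²)(2² + 3²), take (1·2 − 2·3, 1·3 + 2·2) = (2 − 6, 3 + 4) = (-4, 7); dropping signs (only squares matter) gives (4, 7); check 4² + 7² = 16 + 49 = 65 ✓.
  65 · 29 = 1885: from (4² + 7²)(2² + 5²), take (4·2 − 7·5, 4·5 + 7·2) = (8 − 35, 20 + 14) = (-27, 34); dropping signs (only squares matter) gives (27, 34); check 27² + 34² = 729 + 1156 = 1885 ✓.
Step 4: Order so x ≤ y and verify: 27² + 34² = 729 + 1156 = 1885 = n. ✓

n = 1885 = 27² + 34² (one valid representation with x ≤ y).


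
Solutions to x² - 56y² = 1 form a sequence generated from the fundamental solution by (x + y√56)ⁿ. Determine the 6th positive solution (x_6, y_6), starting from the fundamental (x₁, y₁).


Step 1: Find the fundamental solution (x₁, y₁) of x² - 56y² = 1.
  Expand √56 as a continued fraction. a₀ = ⌊√56⌋ = 7; iterate m_{k+1} = d_k·a_k − m_k, d_{k+1} = (56 − m_{k+1}²)/d_k, a_{k+1} = ⌊(a₀ + m_{k+1})/d_{k+1}⌋ (starting m₀ = 0, d₀ = 1), with convergents p_k = a_k·p_{k-1} + p_{k-2}, q_k = a_k·q_{k-1} + q_{k-2} (p₋₁ = 1, q₋₁ = 0):
  k = 0: a₀ = 7; p₀/q₀ = 7/1; p₀² − 56·q₀² = 49 − 56 = -7.
  k = 1: m = 7, d = 7, a = ⌊(7 + 7)/7⌋ = 2; p/q = (2·7 + 1)/(2·1 + 0) = 15/2; p² − 56·q² = 225 − 224 = 1.
  The first convergent with p² − 56·q² = 1 gives the fundamental solution (x₁, y₁) = (15, 2).
Step 2: Apply the recurrence (x_{n+1}, y_{n+1}) = (x₁x_n + 56y₁y_n, x₁y_n + y₁x_n) repeatedly.
  From (x_1, y_1) = (15, 2): x_2 = 15·15 + 56·2·2 = 449; y_2 = 15·2 + 2·15 = 60.
  From (x_2, y_2) = (449, 60): x_3 = 15·449 + 56·2·60 = 13455; y_3 = 15·60 + 2·449 = 1798.
  From (x_3, y_3) = (13455, 1798): x_4 = 15·13455 + 56·2·1798 = 403201; y_4 = 15·1798 + 2·13455 = 53880.
  From (x_4, y_4) = (403201, 53880): x_5 = 15·403201 + 56·2·53880 = 12082575; y_5 = 15·53880 + 2·403201 = 1614602.
  From (x_5, y_5) = (12082575, 1614602): x_6 = 15·12082575 + 56·2·1614602 = 362074049; y_6 = 15·1614602 + 2·12082575 = 48384180.
Step 3: Verify x_6² - 56·y_6² = 131097616959254401 - 131097616959254400 = 1 (should be 1). ✓

(x_1, y_1) = (15, 2); (x_6, y_6) = (362074049, 48384180).


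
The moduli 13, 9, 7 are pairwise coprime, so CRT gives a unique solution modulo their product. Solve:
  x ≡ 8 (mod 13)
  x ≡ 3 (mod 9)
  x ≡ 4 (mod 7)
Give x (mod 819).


Moduli 13, 9, 7 are pairwise coprime; by CRT there is a unique solution modulo M = 13 · 9 · 7 = 819.
Solve pairwise, accumulating the modulus:
  Start with x ≡ 8 (mod 13).
  Combine with x ≡ 3 (mod 9): since gcd(13, 9) = 1, we get a unique residue mod 117.
    Write x = 8 + 13·t and substitute into x ≡ 3 (mod 9): 13·t ≡ 3 − 8 = -5 (mod 9).
    Reduce coefficients mod 9: 4·t ≡ 4 (mod 9).
    The inverse of 4 mod 9 is 7 (since 4·7 = 28 = 3·9 + 1), so t ≡ 7·4 = 28 ≡ 1 (mod 9).
    Then x = 8 + 13·1 = 21, valid modulo lcm(13, 9) = 117: x ≡ 21 (mod 117).
  Combine with x ≡ 4 (mod 7): since gcd(117, 7) = 1, we get a unique residue mod 819.
    Write x = 21 + 117·t and substitute into x ≡ 4 (mod 7): 117·t ≡ 4 − 21 = -17 (mod 7).
    Reduce coefficients mod 7: 5·t ≡ 4 (mod 7).
    The inverse of 5 mod 7 is 3 (since 5·3 = 15 = 2·7 + 1), so t ≡ 3·4 = 12 ≡ 5 (mod 7).
    Then x = 21 + 117·5 = 606, valid modulo lcm(117, 7) = 819: x ≡ 606 (mod 819).
Verify: 606 mod 13 = 8 ✓, 606 mod 9 = 3 ✓, 606 mod 7 = 4 ✓.

x ≡ 606 (mod 819).


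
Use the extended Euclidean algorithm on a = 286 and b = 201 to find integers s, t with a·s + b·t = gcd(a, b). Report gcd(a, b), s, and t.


Euclidean algorithm on (286, 201) — divide until remainder is 0:
  286 = 1 · 201 + 85
  201 = 2 · 85 + 31
  85 = 2 · 31 + 23
  31 = 1 · 23 + 8
  23 = 2 · 8 + 7
  8 = 1 · 7 + 1
  7 = 7 · 1 + 0
gcd(286, 201) = 1.
Track Bezout coefficients alongside the remainders: start with r₀ = 286 = a·1 + b·0 (s = 1, t = 0) and r₁ = 201 = a·0 + b·1 (s = 0, t = 1); each new remainder r_{k+1} = r_{k-1} − q_k·r_k inherits s_{k+1} = s_{k-1} − q_k·s_k, t_{k+1} = t_{k-1} − q_k·t_k, so r_k = a·s_k + b·t_k at every step:
  q = 1: r = 85, s = 1 − 1·0 = 1, t = 0 − 1·1 = -1  (check: 286·1 + 201·(-1) = 85)
  q = 2: r = 31, s = 0 − 2·1 = -2, t = 1 − 2·(-1) = 3  (check: 286·(-2) + 201·3 = 31)
  q = 2: r = 23, s = 1 − 2·(-2) = 5, t = -1 − 2·3 = -7  (check: 286·5 + 201·(-7) = 23)
  q = 1: r = 8, s = -2 − 1·5 = -7, t = 3 − 1·(-7) = 10  (check: 286·(-7) + 201·10 = 8)
  q = 2: r = 7, s = 5 − 2·(-7) = 19, t = -7 − 2·10 = -27  (check: 286·19 + 201·(-27) = 7)
  q = 1: r = 1, s = -7 − 1·19 = -26, t = 10 − 1·(-27) = 37  (check: 286·(-26) + 201·37 = 1)
The row with r = 1 (the gcd) gives the Bezout coefficients s = -26, t = 37.
Result: 286 · (-26) + 201 · (37) = 1.

gcd(286, 201) = 1; s = -26, t = 37 (check: 286·(-26) + 201·37 = 1).


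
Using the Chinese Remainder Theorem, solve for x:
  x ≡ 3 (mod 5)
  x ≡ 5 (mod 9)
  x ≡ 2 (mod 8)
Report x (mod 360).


Moduli 5, 9, 8 are pairwise coprime; by CRT there is a unique solution modulo M = 5 · 9 · 8 = 360.
Solve pairwise, accumulating the modulus:
  Start with x ≡ 3 (mod 5).
  Combine with x ≡ 5 (mod 9): since gcd(5, 9) = 1, we get a unique residue mod 45.
    Write x = 3 + 5·t and substitute into x ≡ 5 (mod 9): 5·t ≡ 5 − 3 = 2 (mod 9).
    The inverse of 5 mod 9 is 2 (since 5·2 = 10 = 1·9 + 1), so t ≡ 2·2 = 4 ≡ 4 (mod 9).
    Then x = 3 + 5·4 = 23, valid modulo lcm(5, 9) = 45: x ≡ 23 (mod 45).
  Combine with x ≡ 2 (mod 8): since gcd(45, 8) = 1, we get a unique residue mod 360.
    Write x = 23 + 45·t and substitute into x ≡ 2 (mod 8): 45·t ≡ 2 − 23 = -21 (mod 8).
    Reduce coefficients mod 8: 5·t ≡ 3 (mod 8).
    The inverse of 5 mod 8 is 5 (since 5·5 = 25 = 3·8 + 1), so t ≡ 5·3 = 15 ≡ 7 (mod 8).
    Then x = 23 + 45·7 = 338, valid modulo lcm(45, 8) = 360: x ≡ 338 (mod 360).
Verify: 338 mod 5 = 3 ✓, 338 mod 9 = 5 ✓, 338 mod 8 = 2 ✓.

x ≡ 338 (mod 360).


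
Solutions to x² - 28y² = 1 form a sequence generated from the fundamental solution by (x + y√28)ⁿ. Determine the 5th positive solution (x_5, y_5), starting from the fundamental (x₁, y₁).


Step 1: Find the fundamental solution (x₁, y₁) of x² - 28y² = 1.
  Expand √28 as a continued fraction. a₀ = ⌊√28⌋ = 5; iterate m_{k+1} = d_k·a_k − m_k, d_{k+1} = (28 − m_{k+1}²)/d_k, a_{k+1} = ⌊(a₀ + m_{k+1})/d_{k+1}⌋ (starting m₀ = 0, d₀ = 1), with convergents p_k = a_k·p_{k-1} + p_{k-2}, q_k = a_k·q_{k-1} + q_{k-2} (p₋₁ = 1, q₋₁ = 0):
  k = 0: a₀ = 5; p₀/q₀ = 5/1; p₀² − 28·q₀² = 25 − 28 = -3.
  k = 1: m = 5, d = 3, a = ⌊(5 + 5)/3⌋ = 3; p/q = (3·5 + 1)/(3·1 + 0) = 16/3; p² − 28·q² = 256 − 252 = 4.
  k = 2: m = 4, d = 4, a = ⌊(5 + 4)/4⌋ = 2; p/q = (2·16 + 5)/(2·3 + 1) = 37/7; p² − 28·q² = 1369 − 1372 = -3.
  k = 3: m = 4, d = 3, a = ⌊(5 + 4)/3⌋ = 3; p/q = (3·37 + 16)/(3·7 + 3) = 127/24; p² − 28·q² = 16129 − 16128 = 1.
  The first convergent with p² − 28·q² = 1 gives the fundamental solution (x₁, y₁) = (127, 24).
Step 2: Apply the recurrence (x_{n+1}, y_{n+1}) = (x₁x_n + 28y₁y_n, x₁y_n + y₁x_n) repeatedly.
  From (x_1, y_1) = (127, 24): x_2 = 127·127 + 28·24·24 = 32257; y_2 = 127·24 + 24·127 = 6096.
  From (x_2, y_2) = (32257, 6096): x_3 = 127·32257 + 28·24·6096 = 8193151; y_3 = 127·6096 + 24·32257 = 1548360.
  From (x_3, y_3) = (8193151, 1548360): x_4 = 127·8193151 + 28·24·1548360 = 2081028097; y_4 = 127·1548360 + 24·8193151 = 393277344.
  From (x_4, y_4) = (2081028097, 393277344): x_5 = 127·2081028097 + 28·24·393277344 = 528572943487; y_5 = 127·393277344 + 24·2081028097 = 99890897016.
Step 3: Verify x_5² - 28·y_5² = 279389356586511295719169 - 279389356586511295719168 = 1 (should be 1). ✓

(x_1, y_1) = (127, 24); (x_5, y_5) = (528572943487, 99890897016).


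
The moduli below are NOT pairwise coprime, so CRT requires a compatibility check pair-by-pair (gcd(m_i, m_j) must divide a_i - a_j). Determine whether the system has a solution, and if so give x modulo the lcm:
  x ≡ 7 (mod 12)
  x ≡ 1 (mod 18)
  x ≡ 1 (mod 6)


Moduli 12, 18, 6 are not pairwise coprime, so CRT works modulo lcm(m_i) when all pairwise compatibility conditions hold.
Pairwise compatibility: gcd(m_i, m_j) must divide a_i - a_j for every pair.
Merge one congruence at a time:
  Start: x ≡ 7 (mod 12).
  Combine with x ≡ 1 (mod 18): gcd(12, 18) = 6; 1 - 7 = -6, which IS divisible by 6, so compatible.
    Write x = 7 + 12·t and substitute into x ≡ 1 (mod 18): 12·t ≡ 1 − 7 = -6 (mod 18).
    Divide the congruence (and modulus) by g = 6: 2·t ≡ -1 (mod 3).
    Reduce coefficients mod 3: 2·t ≡ 2 (mod 3).
    The inverse of 2 mod 3 is 2 (since 2·2 = 4 = 1·3 + 1), so t ≡ 2·2 = 4 ≡ 1 (mod 3).
    Then x = 7 + 12·1 = 19, valid modulo lcm(12, 18) = 36: x ≡ 19 (mod 36).
  Combine with x ≡ 1 (mod 6): gcd(36, 6) = 6; 1 - 19 = -18, which IS divisible by 6, so compatible.
    Write x = 19 + 36·t and substitute into x ≡ 1 (mod 6): 36·t ≡ 1 − 19 = -18 (mod 6).
    Divide the congruence (and modulus) by g = 6: 6·t ≡ -3 (mod 1).
    Modulo 1 every t works; take t = 0.
    Then x = 19 + 36·0 = 19, valid modulo lcm(36, 6) = 36: x ≡ 19 (mod 36).
Verify: 19 mod 12 = 7, 19 mod 18 = 1, 19 mod 6 = 1.

x ≡ 19 (mod 36).


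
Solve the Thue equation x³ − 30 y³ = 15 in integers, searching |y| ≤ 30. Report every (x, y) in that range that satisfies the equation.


The equation is x³ - 30y³ = 15. For fixed y, x³ = 30·y³ + 15, so a solution requires the RHS to be a perfect cube.
Strategy: iterate y from -30 to 30, compute RHS = 30·y³ + 15, and check whether it is a (positive or negative) perfect cube.
Check small values of y:
  y = 0: RHS = 15 is not a perfect cube.
  y = 1: RHS = 45 is not a perfect cube.
  y = -1: RHS = -15 is not a perfect cube.
  y = 2: RHS = 255 is not a perfect cube.
  y = -2: RHS = -225 is not a perfect cube.
  y = 3: RHS = 825 is not a perfect cube.
  y = -3: RHS = -795 is not a perfect cube.
Continuing the search up to |y| = 30 finds no solutions either.
No (x, y) in the scanned range satisfies the equation.

No integer solutions with |y| ≤ 30.


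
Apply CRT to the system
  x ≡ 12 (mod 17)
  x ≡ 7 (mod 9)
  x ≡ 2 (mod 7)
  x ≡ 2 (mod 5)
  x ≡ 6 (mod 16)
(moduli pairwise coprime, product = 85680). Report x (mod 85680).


Product of moduli M = 17 · 9 · 7 · 5 · 16 = 85680.
Merge one congruence at a time:
  Start: x ≡ 12 (mod 17).
  Combine with x ≡ 7 (mod 9); new modulus lcm = 153.
    Write x = 12 + 17·t and substitute into x ≡ 7 (mod 9): 17·t ≡ 7 − 12 = -5 (mod 9).
    Reduce coefficients mod 9: 8·t ≡ 4 (mod 9).
    The inverse of 8 mod 9 is 8 (since 8·8 = 64 = 7·9 + 1), so t ≡ 8·4 = 32 ≡ 5 (mod 9).
    Then x = 12 + 17·5 = 97, valid modulo lcm(17, 9) = 153: x ≡ 97 (mod 153).
  Combine with x ≡ 2 (mod 7); new modulus lcm = 1071.
    Write x = 97 + 153·t and substitute into x ≡ 2 (mod 7): 153·t ≡ 2 − 97 = -95 (mod 7).
    Reduce coefficients mod 7: 6·t ≡ 3 (mod 7).
    The inverse of 6 mod 7 is 6 (since 6·6 = 36 = 5·7 + 1), so t ≡ 6·3 = 18 ≡ 4 (mod 7).
    Then x = 97 + 153·4 = 709, valid modulo lcm(153, 7) = 1071: x ≡ 709 (mod 1071).
  Combine with x ≡ 2 (mod 5); new modulus lcm = 5355.
    Write x = 709 + 1071·t and substitute into x ≡ 2 (mod 5): 1071·t ≡ 2 − 709 = -707 (mod 5).
    Reduce coefficients mod 5: 1·t ≡ 3 (mod 5).
    So t ≡ 3 (mod 5).
    Then x = 709 + 1071·3 = 3922, valid modulo lcm(1071, 5) = 5355: x ≡ 3922 (mod 5355).
  Combine with x ≡ 6 (mod 16); new modulus lcm = 85680.
    Write x = 3922 + 5355·t and substitute into x ≡ 6 (mod 16): 5355·t ≡ 6 − 3922 = -3916 (mod 16).
    Reduce coefficients mod 16: 11·t ≡ 4 (mod 16).
    The inverse of 11 mod 16 is 3 (since 11·3 = 33 = 2·16 + 1), so t ≡ 3·4 = 12 ≡ 12 (mod 16).
    Then x = 3922 + 5355·12 = 68182, valid modulo lcm(5355, 16) = 85680: x ≡ 68182 (mod 85680).
Verify against each original: 68182 mod 17 = 12, 68182 mod 9 = 7, 68182 mod 7 = 2, 68182 mod 5 = 2, 68182 mod 16 = 6.

x ≡ 68182 (mod 85680).


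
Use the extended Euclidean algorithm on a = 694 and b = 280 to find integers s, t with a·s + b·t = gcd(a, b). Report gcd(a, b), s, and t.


Euclidean algorithm on (694, 280) — divide until remainder is 0:
  694 = 2 · 280 + 134
  280 = 2 · 134 + 12
  134 = 11 · 12 + 2
  12 = 6 · 2 + 0
gcd(694, 280) = 2.
Track Bezout coefficients alongside the remainders: start with r₀ = 694 = a·1 + b·0 (s = 1, t = 0) and r₁ = 280 = a·0 + b·1 (s = 0, t = 1); each new remainder r_{k+1} = r_{k-1} − q_k·r_k inherits s_{k+1} = s_{k-1} − q_k·s_k, t_{k+1} = t_{k-1} − q_k·t_k, so r_k = a·s_k + b·t_k at every step:
  q = 2: r = 134, s = 1 − 2·0 = 1, t = 0 − 2·1 = -2  (check: 694·1 + 280·(-2) = 134)
  q = 2: r = 12, s = 0 − 2·1 = -2, t = 1 − 2·(-2) = 5  (check: 694·(-2) + 280·5 = 12)
  q = 11: r = 2, s = 1 − 11·(-2) = 23, t = -2 − 11·5 = -57  (check: 694·23 + 280·(-57) = 2)
The row with r = 2 (the gcd) gives the Bezout coefficients s = 23, t = -57.
Result: 694 · (23) + 280 · (-57) = 2.

gcd(694, 280) = 2; s = 23, t = -57 (check: 694·23 + 280·(-57) = 2).
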